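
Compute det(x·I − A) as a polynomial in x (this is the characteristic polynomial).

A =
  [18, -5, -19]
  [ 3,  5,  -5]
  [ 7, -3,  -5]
x^3 - 18*x^2 + 108*x - 216

Expanding det(x·I − A) (e.g. by cofactor expansion or by noting that A is similar to its Jordan form J, which has the same characteristic polynomial as A) gives
  χ_A(x) = x^3 - 18*x^2 + 108*x - 216
which factors as (x - 6)^3. The eigenvalues (with algebraic multiplicities) are λ = 6 with multiplicity 3.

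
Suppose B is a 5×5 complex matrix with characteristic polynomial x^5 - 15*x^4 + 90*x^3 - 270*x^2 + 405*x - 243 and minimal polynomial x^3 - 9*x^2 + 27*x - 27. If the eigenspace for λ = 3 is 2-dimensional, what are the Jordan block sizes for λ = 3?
Block sizes for λ = 3: [3, 2]

Step 1 — from the characteristic polynomial, algebraic multiplicity of λ = 3 is 5. From dim ker(B − (3)·I) = 2, there are exactly 2 Jordan blocks for λ = 3.
Step 2 — from the minimal polynomial, the factor (x − 3)^3 tells us the largest block for λ = 3 has size 3.
Step 3 — with total size 5, 2 blocks, and largest block 3, the block sizes (in nonincreasing order) are [3, 2].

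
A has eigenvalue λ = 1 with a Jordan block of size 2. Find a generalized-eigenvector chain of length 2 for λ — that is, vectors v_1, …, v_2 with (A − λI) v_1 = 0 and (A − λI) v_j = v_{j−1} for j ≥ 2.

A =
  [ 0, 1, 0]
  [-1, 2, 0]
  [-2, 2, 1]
A Jordan chain for λ = 1 of length 2:
v_1 = (-1, -1, -2)ᵀ
v_2 = (1, 0, 0)ᵀ

Let N = A − (1)·I. We want v_2 with N^2 v_2 = 0 but N^1 v_2 ≠ 0; then v_{j-1} := N · v_j for j = 2, …, 2.

Pick v_2 = (1, 0, 0)ᵀ.
Then v_1 = N · v_2 = (-1, -1, -2)ᵀ.

Sanity check: (A − (1)·I) v_1 = (0, 0, 0)ᵀ = 0. ✓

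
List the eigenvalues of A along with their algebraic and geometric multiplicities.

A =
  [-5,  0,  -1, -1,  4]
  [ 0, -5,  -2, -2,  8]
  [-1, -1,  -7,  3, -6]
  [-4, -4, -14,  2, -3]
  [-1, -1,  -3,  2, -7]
λ = -5: alg = 2, geom = 2; λ = -4: alg = 3, geom = 1

Step 1 — factor the characteristic polynomial to read off the algebraic multiplicities:
  χ_A(x) = (x + 4)^3*(x + 5)^2

Step 2 — compute geometric multiplicities via the rank-nullity identity g(λ) = n − rank(A − λI):
  rank(A − (-5)·I) = 3, so dim ker(A − (-5)·I) = n − 3 = 2
  rank(A − (-4)·I) = 4, so dim ker(A − (-4)·I) = n − 4 = 1

Summary:
  λ = -5: algebraic multiplicity = 2, geometric multiplicity = 2
  λ = -4: algebraic multiplicity = 3, geometric multiplicity = 1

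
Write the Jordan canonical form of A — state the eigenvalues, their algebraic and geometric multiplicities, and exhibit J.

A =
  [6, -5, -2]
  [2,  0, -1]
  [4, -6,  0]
J_3(2)

The characteristic polynomial is
  det(x·I − A) = x^3 - 6*x^2 + 12*x - 8 = (x - 2)^3

Eigenvalues and multiplicities (the geometric multiplicity of λ is n − rank(A − λI), which equals the number of Jordan blocks for λ):
  λ = 2: algebraic multiplicity = 3, geometric multiplicity = 1

Determining the block sizes for each eigenvalue:
  λ = 2: one block (gm = 1), so the single block has size am = 3 → block sizes [3]

Assembling the blocks gives a Jordan form
J =
  [2, 1, 0]
  [0, 2, 1]
  [0, 0, 2]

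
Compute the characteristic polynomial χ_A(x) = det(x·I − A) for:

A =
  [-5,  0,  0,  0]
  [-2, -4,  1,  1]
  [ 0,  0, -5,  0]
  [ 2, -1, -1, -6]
x^4 + 20*x^3 + 150*x^2 + 500*x + 625

Expanding det(x·I − A) (e.g. by cofactor expansion or by noting that A is similar to its Jordan form J, which has the same characteristic polynomial as A) gives
  χ_A(x) = x^4 + 20*x^3 + 150*x^2 + 500*x + 625
which factors as (x + 5)^4. The eigenvalues (with algebraic multiplicities) are λ = -5 with multiplicity 4.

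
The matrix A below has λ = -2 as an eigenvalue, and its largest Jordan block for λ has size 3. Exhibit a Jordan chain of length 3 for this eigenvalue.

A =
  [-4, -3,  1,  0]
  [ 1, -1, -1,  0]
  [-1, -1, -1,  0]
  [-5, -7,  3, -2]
A Jordan chain for λ = -2 of length 3:
v_1 = (2, -1, 1, 5)ᵀ
v_2 = (-3, 1, -1, -7)ᵀ
v_3 = (0, 1, 0, 0)ᵀ

Let N = A − (-2)·I. We want v_3 with N^3 v_3 = 0 but N^2 v_3 ≠ 0; then v_{j-1} := N · v_j for j = 3, …, 2.

Pick v_3 = (0, 1, 0, 0)ᵀ.
Then v_2 = N · v_3 = (-3, 1, -1, -7)ᵀ.
Then v_1 = N · v_2 = (2, -1, 1, 5)ᵀ.

Sanity check: (A − (-2)·I) v_1 = (0, 0, 0, 0)ᵀ = 0. ✓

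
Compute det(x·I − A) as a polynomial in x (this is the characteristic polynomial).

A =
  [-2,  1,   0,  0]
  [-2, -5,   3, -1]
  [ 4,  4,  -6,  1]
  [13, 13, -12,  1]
x^4 + 12*x^3 + 54*x^2 + 108*x + 81

Expanding det(x·I − A) (e.g. by cofactor expansion or by noting that A is similar to its Jordan form J, which has the same characteristic polynomial as A) gives
  χ_A(x) = x^4 + 12*x^3 + 54*x^2 + 108*x + 81
which factors as (x + 3)^4. The eigenvalues (with algebraic multiplicities) are λ = -3 with multiplicity 4.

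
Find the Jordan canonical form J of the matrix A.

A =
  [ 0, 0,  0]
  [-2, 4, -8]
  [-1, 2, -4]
J_2(0) ⊕ J_1(0)

The characteristic polynomial is
  det(x·I − A) = x^3

Eigenvalues and multiplicities (the geometric multiplicity of λ is n − rank(A − λI), which equals the number of Jordan blocks for λ):
  λ = 0: algebraic multiplicity = 3, geometric multiplicity = 2

Determining the block sizes for each eigenvalue:
  λ = 0: 2 blocks summing to 3 forces exactly one block of size 2 and the rest size 1 → block sizes [2, 1]

Assembling the blocks gives a Jordan form
J =
  [0, 1, 0]
  [0, 0, 0]
  [0, 0, 0]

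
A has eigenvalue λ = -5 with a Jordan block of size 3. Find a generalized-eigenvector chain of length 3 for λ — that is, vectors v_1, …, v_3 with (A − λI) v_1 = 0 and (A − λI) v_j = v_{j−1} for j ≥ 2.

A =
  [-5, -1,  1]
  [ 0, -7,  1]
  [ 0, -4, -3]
A Jordan chain for λ = -5 of length 3:
v_1 = (-2, 0, 0)ᵀ
v_2 = (-1, -2, -4)ᵀ
v_3 = (0, 1, 0)ᵀ

Let N = A − (-5)·I. We want v_3 with N^3 v_3 = 0 but N^2 v_3 ≠ 0; then v_{j-1} := N · v_j for j = 3, …, 2.

Pick v_3 = (0, 1, 0)ᵀ.
Then v_2 = N · v_3 = (-1, -2, -4)ᵀ.
Then v_1 = N · v_2 = (-2, 0, 0)ᵀ.

Sanity check: (A − (-5)·I) v_1 = (0, 0, 0)ᵀ = 0. ✓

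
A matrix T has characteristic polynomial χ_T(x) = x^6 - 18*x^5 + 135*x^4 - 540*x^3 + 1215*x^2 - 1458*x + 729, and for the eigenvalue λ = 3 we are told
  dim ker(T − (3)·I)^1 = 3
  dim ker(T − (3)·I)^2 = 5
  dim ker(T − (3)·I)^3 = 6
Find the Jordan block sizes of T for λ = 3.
Block sizes for λ = 3: [3, 2, 1]

From the dimensions of kernels of powers, the number of Jordan blocks of size at least j is d_j − d_{j−1} where d_j = dim ker(N^j) (with d_0 = 0). Computing the differences gives [3, 2, 1].
The number of blocks of size exactly k is (#blocks of size ≥ k) − (#blocks of size ≥ k + 1), so the partition is: 1 block(s) of size 1, 1 block(s) of size 2, 1 block(s) of size 3.
In nonincreasing order the block sizes are [3, 2, 1].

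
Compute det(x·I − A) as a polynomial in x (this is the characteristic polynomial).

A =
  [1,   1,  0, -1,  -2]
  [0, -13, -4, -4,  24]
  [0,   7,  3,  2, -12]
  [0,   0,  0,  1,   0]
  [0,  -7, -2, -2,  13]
x^5 - 5*x^4 + 10*x^3 - 10*x^2 + 5*x - 1

Expanding det(x·I − A) (e.g. by cofactor expansion or by noting that A is similar to its Jordan form J, which has the same characteristic polynomial as A) gives
  χ_A(x) = x^5 - 5*x^4 + 10*x^3 - 10*x^2 + 5*x - 1
which factors as (x - 1)^5. The eigenvalues (with algebraic multiplicities) are λ = 1 with multiplicity 5.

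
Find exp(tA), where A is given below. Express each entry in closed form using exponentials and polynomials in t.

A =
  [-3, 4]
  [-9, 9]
e^{tA} =
  [-6*t*exp(3*t) + exp(3*t), 4*t*exp(3*t)]
  [-9*t*exp(3*t), 6*t*exp(3*t) + exp(3*t)]

Strategy: write A = P · J · P⁻¹ where J is a Jordan canonical form, so e^{tA} = P · e^{tJ} · P⁻¹, and e^{tJ} can be computed block-by-block.

A has Jordan form
J =
  [3, 1]
  [0, 3]
(up to reordering of blocks).

Per-block formulas:
  For a 2×2 Jordan block J_2(3): exp(t · J_2(3)) = e^(3t)·(I + t·N), where N is the 2×2 nilpotent shift.

After assembling e^{tJ} and conjugating by P, we get:

e^{tA} =
  [-6*t*exp(3*t) + exp(3*t), 4*t*exp(3*t)]
  [-9*t*exp(3*t), 6*t*exp(3*t) + exp(3*t)]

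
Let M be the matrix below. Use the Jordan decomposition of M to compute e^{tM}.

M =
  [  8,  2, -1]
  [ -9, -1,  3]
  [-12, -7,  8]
e^{tM} =
  [3*t^2*exp(5*t)/2 + 3*t*exp(5*t) + exp(5*t), t^2*exp(5*t)/2 + 2*t*exp(5*t), -t*exp(5*t)]
  [-9*t^2*exp(5*t)/2 - 9*t*exp(5*t), -3*t^2*exp(5*t)/2 - 6*t*exp(5*t) + exp(5*t), 3*t*exp(5*t)]
  [-9*t^2*exp(5*t)/2 - 12*t*exp(5*t), -3*t^2*exp(5*t)/2 - 7*t*exp(5*t), 3*t*exp(5*t) + exp(5*t)]

Strategy: write M = P · J · P⁻¹ where J is a Jordan canonical form, so e^{tM} = P · e^{tJ} · P⁻¹, and e^{tJ} can be computed block-by-block.

M has Jordan form
J =
  [5, 1, 0]
  [0, 5, 1]
  [0, 0, 5]
(up to reordering of blocks).

Per-block formulas:
  For a 3×3 Jordan block J_3(5): exp(t · J_3(5)) = e^(5t)·(I + t·N + (t^2/2)·N^2), where N is the 3×3 nilpotent shift.

After assembling e^{tJ} and conjugating by P, we get:

e^{tM} =
  [3*t^2*exp(5*t)/2 + 3*t*exp(5*t) + exp(5*t), t^2*exp(5*t)/2 + 2*t*exp(5*t), -t*exp(5*t)]
  [-9*t^2*exp(5*t)/2 - 9*t*exp(5*t), -3*t^2*exp(5*t)/2 - 6*t*exp(5*t) + exp(5*t), 3*t*exp(5*t)]
  [-9*t^2*exp(5*t)/2 - 12*t*exp(5*t), -3*t^2*exp(5*t)/2 - 7*t*exp(5*t), 3*t*exp(5*t) + exp(5*t)]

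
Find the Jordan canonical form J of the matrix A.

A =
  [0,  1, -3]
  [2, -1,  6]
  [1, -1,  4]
J_2(1) ⊕ J_1(1)

The characteristic polynomial is
  det(x·I − A) = x^3 - 3*x^2 + 3*x - 1 = (x - 1)^3

Eigenvalues and multiplicities (the geometric multiplicity of λ is n − rank(A − λI), which equals the number of Jordan blocks for λ):
  λ = 1: algebraic multiplicity = 3, geometric multiplicity = 2

Determining the block sizes for each eigenvalue:
  λ = 1: 2 blocks summing to 3 forces exactly one block of size 2 and the rest size 1 → block sizes [2, 1]

Assembling the blocks gives a Jordan form
J =
  [1, 1, 0]
  [0, 1, 0]
  [0, 0, 1]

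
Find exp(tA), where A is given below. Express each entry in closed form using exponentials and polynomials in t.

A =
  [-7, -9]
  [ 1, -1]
e^{tA} =
  [-3*t*exp(-4*t) + exp(-4*t), -9*t*exp(-4*t)]
  [t*exp(-4*t), 3*t*exp(-4*t) + exp(-4*t)]

Strategy: write A = P · J · P⁻¹ where J is a Jordan canonical form, so e^{tA} = P · e^{tJ} · P⁻¹, and e^{tJ} can be computed block-by-block.

A has Jordan form
J =
  [-4,  1]
  [ 0, -4]
(up to reordering of blocks).

Per-block formulas:
  For a 2×2 Jordan block J_2(-4): exp(t · J_2(-4)) = e^(-4t)·(I + t·N), where N is the 2×2 nilpotent shift.

After assembling e^{tJ} and conjugating by P, we get:

e^{tA} =
  [-3*t*exp(-4*t) + exp(-4*t), -9*t*exp(-4*t)]
  [t*exp(-4*t), 3*t*exp(-4*t) + exp(-4*t)]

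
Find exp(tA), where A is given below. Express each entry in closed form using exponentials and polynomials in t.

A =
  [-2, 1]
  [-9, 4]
e^{tA} =
  [-3*t*exp(t) + exp(t), t*exp(t)]
  [-9*t*exp(t), 3*t*exp(t) + exp(t)]

Strategy: write A = P · J · P⁻¹ where J is a Jordan canonical form, so e^{tA} = P · e^{tJ} · P⁻¹, and e^{tJ} can be computed block-by-block.

A has Jordan form
J =
  [1, 1]
  [0, 1]
(up to reordering of blocks).

Per-block formulas:
  For a 2×2 Jordan block J_2(1): exp(t · J_2(1)) = e^(1t)·(I + t·N), where N is the 2×2 nilpotent shift.

After assembling e^{tJ} and conjugating by P, we get:

e^{tA} =
  [-3*t*exp(t) + exp(t), t*exp(t)]
  [-9*t*exp(t), 3*t*exp(t) + exp(t)]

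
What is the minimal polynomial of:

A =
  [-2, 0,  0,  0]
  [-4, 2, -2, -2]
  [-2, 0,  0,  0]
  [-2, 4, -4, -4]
x^2 + 2*x

The characteristic polynomial is χ_A(x) = x^2*(x + 2)^2, so the eigenvalues are known. The minimal polynomial is
  m_A(x) = Π_λ (x − λ)^{k_λ}
where k_λ is the size of the *largest* Jordan block for λ (equivalently, the smallest k with (A − λI)^k v = 0 for every generalised eigenvector v of λ).

  λ = -2: largest Jordan block has size 1, contributing (x + 2)
  λ = 0: largest Jordan block has size 1, contributing (x − 0)

So m_A(x) = x*(x + 2) = x^2 + 2*x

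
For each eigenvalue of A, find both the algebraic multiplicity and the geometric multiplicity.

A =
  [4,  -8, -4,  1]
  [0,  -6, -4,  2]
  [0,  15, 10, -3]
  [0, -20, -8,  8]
λ = 4: alg = 4, geom = 2

Step 1 — factor the characteristic polynomial to read off the algebraic multiplicities:
  χ_A(x) = (x - 4)^4

Step 2 — compute geometric multiplicities via the rank-nullity identity g(λ) = n − rank(A − λI):
  rank(A − (4)·I) = 2, so dim ker(A − (4)·I) = n − 2 = 2

Summary:
  λ = 4: algebraic multiplicity = 4, geometric multiplicity = 2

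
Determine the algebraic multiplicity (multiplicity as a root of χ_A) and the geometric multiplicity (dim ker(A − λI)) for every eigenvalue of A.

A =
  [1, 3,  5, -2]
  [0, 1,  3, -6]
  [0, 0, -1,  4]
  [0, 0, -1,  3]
λ = 1: alg = 4, geom = 2

Step 1 — factor the characteristic polynomial to read off the algebraic multiplicities:
  χ_A(x) = (x - 1)^4

Step 2 — compute geometric multiplicities via the rank-nullity identity g(λ) = n − rank(A − λI):
  rank(A − (1)·I) = 2, so dim ker(A − (1)·I) = n − 2 = 2

Summary:
  λ = 1: algebraic multiplicity = 4, geometric multiplicity = 2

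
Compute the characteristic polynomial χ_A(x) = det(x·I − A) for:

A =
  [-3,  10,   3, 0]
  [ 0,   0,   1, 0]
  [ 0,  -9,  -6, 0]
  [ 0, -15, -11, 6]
x^4 + 3*x^3 - 27*x^2 - 135*x - 162

Expanding det(x·I − A) (e.g. by cofactor expansion or by noting that A is similar to its Jordan form J, which has the same characteristic polynomial as A) gives
  χ_A(x) = x^4 + 3*x^3 - 27*x^2 - 135*x - 162
which factors as (x - 6)*(x + 3)^3. The eigenvalues (with algebraic multiplicities) are λ = -3 with multiplicity 3, λ = 6 with multiplicity 1.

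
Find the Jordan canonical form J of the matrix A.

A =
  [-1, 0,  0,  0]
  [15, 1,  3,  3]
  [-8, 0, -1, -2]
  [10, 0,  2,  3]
J_1(-1) ⊕ J_2(1) ⊕ J_1(1)

The characteristic polynomial is
  det(x·I − A) = x^4 - 2*x^3 + 2*x - 1 = (x - 1)^3*(x + 1)

Eigenvalues and multiplicities (the geometric multiplicity of λ is n − rank(A − λI), which equals the number of Jordan blocks for λ):
  λ = -1: algebraic multiplicity = 1, geometric multiplicity = 1
  λ = 1: algebraic multiplicity = 3, geometric multiplicity = 2

Determining the block sizes for each eigenvalue:
  λ = -1: one block (gm = 1), so the single block has size am = 1 → block sizes [1]
  λ = 1: 2 blocks summing to 3 forces exactly one block of size 2 and the rest size 1 → block sizes [2, 1]

Assembling the blocks gives a Jordan form
J =
  [-1, 0, 0, 0]
  [ 0, 1, 1, 0]
  [ 0, 0, 1, 0]
  [ 0, 0, 0, 1]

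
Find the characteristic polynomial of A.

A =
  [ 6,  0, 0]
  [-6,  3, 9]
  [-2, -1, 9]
x^3 - 18*x^2 + 108*x - 216

Expanding det(x·I − A) (e.g. by cofactor expansion or by noting that A is similar to its Jordan form J, which has the same characteristic polynomial as A) gives
  χ_A(x) = x^3 - 18*x^2 + 108*x - 216
which factors as (x - 6)^3. The eigenvalues (with algebraic multiplicities) are λ = 6 with multiplicity 3.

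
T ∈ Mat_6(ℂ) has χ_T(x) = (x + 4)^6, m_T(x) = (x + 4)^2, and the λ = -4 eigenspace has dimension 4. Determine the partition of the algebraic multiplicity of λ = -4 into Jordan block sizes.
Block sizes for λ = -4: [2, 2, 1, 1]

Step 1 — from the characteristic polynomial, algebraic multiplicity of λ = -4 is 6. From dim ker(T − (-4)·I) = 4, there are exactly 4 Jordan blocks for λ = -4.
Step 2 — from the minimal polynomial, the factor (x + 4)^2 tells us the largest block for λ = -4 has size 2.
Step 3 — with total size 6, 4 blocks, and largest block 2, the block sizes (in nonincreasing order) are [2, 2, 1, 1].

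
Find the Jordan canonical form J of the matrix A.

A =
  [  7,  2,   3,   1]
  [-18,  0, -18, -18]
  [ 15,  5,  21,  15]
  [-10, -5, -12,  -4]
J_2(6) ⊕ J_2(6)

The characteristic polynomial is
  det(x·I − A) = x^4 - 24*x^3 + 216*x^2 - 864*x + 1296 = (x - 6)^4

Eigenvalues and multiplicities (the geometric multiplicity of λ is n − rank(A − λI), which equals the number of Jordan blocks for λ):
  λ = 6: algebraic multiplicity = 4, geometric multiplicity = 2

Determining the block sizes for each eigenvalue:
  λ = 6: with am = 4 and gm = 2, the partition is not yet determined (e.g. several partitions of 4 into 2 parts exist). Let N = A − (6)·I. Computing rank(N^1) = 2, rank(N^2) = 0; the number of blocks of size ≥ j is rank(N^{j−1}) − rank(N^j), giving [2, 2]. So we have 2 block(s) of size 2 → block sizes [2, 2]

Assembling the blocks gives a Jordan form
J =
  [6, 1, 0, 0]
  [0, 6, 0, 0]
  [0, 0, 6, 1]
  [0, 0, 0, 6]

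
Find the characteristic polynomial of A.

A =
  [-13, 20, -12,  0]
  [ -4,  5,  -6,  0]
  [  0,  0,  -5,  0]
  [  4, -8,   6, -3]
x^4 + 16*x^3 + 94*x^2 + 240*x + 225

Expanding det(x·I − A) (e.g. by cofactor expansion or by noting that A is similar to its Jordan form J, which has the same characteristic polynomial as A) gives
  χ_A(x) = x^4 + 16*x^3 + 94*x^2 + 240*x + 225
which factors as (x + 3)^2*(x + 5)^2. The eigenvalues (with algebraic multiplicities) are λ = -5 with multiplicity 2, λ = -3 with multiplicity 2.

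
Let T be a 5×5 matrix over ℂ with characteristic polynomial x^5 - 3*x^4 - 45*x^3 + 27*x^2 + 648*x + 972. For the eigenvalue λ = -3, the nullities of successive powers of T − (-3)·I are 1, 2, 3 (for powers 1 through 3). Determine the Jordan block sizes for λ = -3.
Block sizes for λ = -3: [3]

From the dimensions of kernels of powers, the number of Jordan blocks of size at least j is d_j − d_{j−1} where d_j = dim ker(N^j) (with d_0 = 0). Computing the differences gives [1, 1, 1].
The number of blocks of size exactly k is (#blocks of size ≥ k) − (#blocks of size ≥ k + 1), so the partition is: 1 block(s) of size 3.
In nonincreasing order the block sizes are [3].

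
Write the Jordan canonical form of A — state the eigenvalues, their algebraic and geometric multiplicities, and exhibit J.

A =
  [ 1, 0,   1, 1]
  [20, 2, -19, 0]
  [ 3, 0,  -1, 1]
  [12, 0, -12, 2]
J_1(-2) ⊕ J_3(2)

The characteristic polynomial is
  det(x·I − A) = x^4 - 4*x^3 + 16*x - 16 = (x - 2)^3*(x + 2)

Eigenvalues and multiplicities (the geometric multiplicity of λ is n − rank(A − λI), which equals the number of Jordan blocks for λ):
  λ = -2: algebraic multiplicity = 1, geometric multiplicity = 1
  λ = 2: algebraic multiplicity = 3, geometric multiplicity = 1

Determining the block sizes for each eigenvalue:
  λ = -2: one block (gm = 1), so the single block has size am = 1 → block sizes [1]
  λ = 2: one block (gm = 1), so the single block has size am = 3 → block sizes [3]

Assembling the blocks gives a Jordan form
J =
  [-2, 0, 0, 0]
  [ 0, 2, 1, 0]
  [ 0, 0, 2, 1]
  [ 0, 0, 0, 2]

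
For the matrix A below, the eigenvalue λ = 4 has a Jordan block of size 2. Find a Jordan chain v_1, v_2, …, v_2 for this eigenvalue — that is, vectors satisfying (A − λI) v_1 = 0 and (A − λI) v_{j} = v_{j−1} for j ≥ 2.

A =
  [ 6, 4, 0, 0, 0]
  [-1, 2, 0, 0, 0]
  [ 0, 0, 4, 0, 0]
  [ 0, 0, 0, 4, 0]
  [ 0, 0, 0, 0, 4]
A Jordan chain for λ = 4 of length 2:
v_1 = (2, -1, 0, 0, 0)ᵀ
v_2 = (1, 0, 0, 0, 0)ᵀ

Let N = A − (4)·I. We want v_2 with N^2 v_2 = 0 but N^1 v_2 ≠ 0; then v_{j-1} := N · v_j for j = 2, …, 2.

Pick v_2 = (1, 0, 0, 0, 0)ᵀ.
Then v_1 = N · v_2 = (2, -1, 0, 0, 0)ᵀ.

Sanity check: (A − (4)·I) v_1 = (0, 0, 0, 0, 0)ᵀ = 0. ✓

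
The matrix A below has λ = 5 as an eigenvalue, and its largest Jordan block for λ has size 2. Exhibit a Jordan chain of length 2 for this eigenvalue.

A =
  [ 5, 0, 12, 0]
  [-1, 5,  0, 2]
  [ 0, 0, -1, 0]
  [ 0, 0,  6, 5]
A Jordan chain for λ = 5 of length 2:
v_1 = (0, -1, 0, 0)ᵀ
v_2 = (1, 0, 0, 0)ᵀ

Let N = A − (5)·I. We want v_2 with N^2 v_2 = 0 but N^1 v_2 ≠ 0; then v_{j-1} := N · v_j for j = 2, …, 2.

Pick v_2 = (1, 0, 0, 0)ᵀ.
Then v_1 = N · v_2 = (0, -1, 0, 0)ᵀ.

Sanity check: (A − (5)·I) v_1 = (0, 0, 0, 0)ᵀ = 0. ✓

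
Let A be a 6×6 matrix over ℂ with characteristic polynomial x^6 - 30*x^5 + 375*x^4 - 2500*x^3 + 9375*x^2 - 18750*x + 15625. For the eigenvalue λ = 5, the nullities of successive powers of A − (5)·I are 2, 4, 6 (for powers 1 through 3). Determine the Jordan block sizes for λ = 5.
Block sizes for λ = 5: [3, 3]

From the dimensions of kernels of powers, the number of Jordan blocks of size at least j is d_j − d_{j−1} where d_j = dim ker(N^j) (with d_0 = 0). Computing the differences gives [2, 2, 2].
The number of blocks of size exactly k is (#blocks of size ≥ k) − (#blocks of size ≥ k + 1), so the partition is: 2 block(s) of size 3.
In nonincreasing order the block sizes are [3, 3].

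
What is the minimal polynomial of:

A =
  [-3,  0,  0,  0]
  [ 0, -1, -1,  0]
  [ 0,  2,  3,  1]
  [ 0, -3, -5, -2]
x^4 + 3*x^3

The characteristic polynomial is χ_A(x) = x^3*(x + 3), so the eigenvalues are known. The minimal polynomial is
  m_A(x) = Π_λ (x − λ)^{k_λ}
where k_λ is the size of the *largest* Jordan block for λ (equivalently, the smallest k with (A − λI)^k v = 0 for every generalised eigenvector v of λ).

  λ = -3: largest Jordan block has size 1, contributing (x + 3)
  λ = 0: largest Jordan block has size 3, contributing (x − 0)^3

So m_A(x) = x^3*(x + 3) = x^4 + 3*x^3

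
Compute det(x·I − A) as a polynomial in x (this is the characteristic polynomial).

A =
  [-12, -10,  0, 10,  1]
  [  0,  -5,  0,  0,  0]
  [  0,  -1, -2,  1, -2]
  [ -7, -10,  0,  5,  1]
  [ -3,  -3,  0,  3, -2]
x^5 + 16*x^4 + 97*x^3 + 278*x^2 + 380*x + 200

Expanding det(x·I − A) (e.g. by cofactor expansion or by noting that A is similar to its Jordan form J, which has the same characteristic polynomial as A) gives
  χ_A(x) = x^5 + 16*x^4 + 97*x^3 + 278*x^2 + 380*x + 200
which factors as (x + 2)^3*(x + 5)^2. The eigenvalues (with algebraic multiplicities) are λ = -5 with multiplicity 2, λ = -2 with multiplicity 3.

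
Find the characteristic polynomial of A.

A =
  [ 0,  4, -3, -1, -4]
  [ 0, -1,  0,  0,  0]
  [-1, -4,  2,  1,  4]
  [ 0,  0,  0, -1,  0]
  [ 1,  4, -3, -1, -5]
x^5 + 5*x^4 + 10*x^3 + 10*x^2 + 5*x + 1

Expanding det(x·I − A) (e.g. by cofactor expansion or by noting that A is similar to its Jordan form J, which has the same characteristic polynomial as A) gives
  χ_A(x) = x^5 + 5*x^4 + 10*x^3 + 10*x^2 + 5*x + 1
which factors as (x + 1)^5. The eigenvalues (with algebraic multiplicities) are λ = -1 with multiplicity 5.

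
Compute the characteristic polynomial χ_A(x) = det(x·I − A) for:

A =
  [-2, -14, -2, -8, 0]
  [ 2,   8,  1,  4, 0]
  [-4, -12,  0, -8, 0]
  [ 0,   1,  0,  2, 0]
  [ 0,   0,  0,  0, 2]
x^5 - 10*x^4 + 40*x^3 - 80*x^2 + 80*x - 32

Expanding det(x·I − A) (e.g. by cofactor expansion or by noting that A is similar to its Jordan form J, which has the same characteristic polynomial as A) gives
  χ_A(x) = x^5 - 10*x^4 + 40*x^3 - 80*x^2 + 80*x - 32
which factors as (x - 2)^5. The eigenvalues (with algebraic multiplicities) are λ = 2 with multiplicity 5.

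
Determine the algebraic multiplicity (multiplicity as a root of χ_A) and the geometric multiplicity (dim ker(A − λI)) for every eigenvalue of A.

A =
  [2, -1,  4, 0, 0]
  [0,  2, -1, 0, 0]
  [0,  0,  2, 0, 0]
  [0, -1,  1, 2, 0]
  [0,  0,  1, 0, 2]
λ = 2: alg = 5, geom = 3

Step 1 — factor the characteristic polynomial to read off the algebraic multiplicities:
  χ_A(x) = (x - 2)^5

Step 2 — compute geometric multiplicities via the rank-nullity identity g(λ) = n − rank(A − λI):
  rank(A − (2)·I) = 2, so dim ker(A − (2)·I) = n − 2 = 3

Summary:
  λ = 2: algebraic multiplicity = 5, geometric multiplicity = 3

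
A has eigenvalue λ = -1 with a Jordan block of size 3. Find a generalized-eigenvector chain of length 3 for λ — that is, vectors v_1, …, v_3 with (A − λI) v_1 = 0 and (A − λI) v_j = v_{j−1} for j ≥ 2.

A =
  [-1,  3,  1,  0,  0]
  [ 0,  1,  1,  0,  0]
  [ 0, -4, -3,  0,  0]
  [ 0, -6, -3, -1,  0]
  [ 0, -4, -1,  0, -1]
A Jordan chain for λ = -1 of length 3:
v_1 = (2, 0, 0, 0, -4)ᵀ
v_2 = (3, 2, -4, -6, -4)ᵀ
v_3 = (0, 1, 0, 0, 0)ᵀ

Let N = A − (-1)·I. We want v_3 with N^3 v_3 = 0 but N^2 v_3 ≠ 0; then v_{j-1} := N · v_j for j = 3, …, 2.

Pick v_3 = (0, 1, 0, 0, 0)ᵀ.
Then v_2 = N · v_3 = (3, 2, -4, -6, -4)ᵀ.
Then v_1 = N · v_2 = (2, 0, 0, 0, -4)ᵀ.

Sanity check: (A − (-1)·I) v_1 = (0, 0, 0, 0, 0)ᵀ = 0. ✓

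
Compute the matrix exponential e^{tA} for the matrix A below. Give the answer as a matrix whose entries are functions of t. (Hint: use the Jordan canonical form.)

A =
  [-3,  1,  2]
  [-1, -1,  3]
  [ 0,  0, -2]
e^{tA} =
  [-t*exp(-2*t) + exp(-2*t), t*exp(-2*t), t^2*exp(-2*t)/2 + 2*t*exp(-2*t)]
  [-t*exp(-2*t), t*exp(-2*t) + exp(-2*t), t^2*exp(-2*t)/2 + 3*t*exp(-2*t)]
  [0, 0, exp(-2*t)]

Strategy: write A = P · J · P⁻¹ where J is a Jordan canonical form, so e^{tA} = P · e^{tJ} · P⁻¹, and e^{tJ} can be computed block-by-block.

A has Jordan form
J =
  [-2,  1,  0]
  [ 0, -2,  1]
  [ 0,  0, -2]
(up to reordering of blocks).

Per-block formulas:
  For a 3×3 Jordan block J_3(-2): exp(t · J_3(-2)) = e^(-2t)·(I + t·N + (t^2/2)·N^2), where N is the 3×3 nilpotent shift.

After assembling e^{tJ} and conjugating by P, we get:

e^{tA} =
  [-t*exp(-2*t) + exp(-2*t), t*exp(-2*t), t^2*exp(-2*t)/2 + 2*t*exp(-2*t)]
  [-t*exp(-2*t), t*exp(-2*t) + exp(-2*t), t^2*exp(-2*t)/2 + 3*t*exp(-2*t)]
  [0, 0, exp(-2*t)]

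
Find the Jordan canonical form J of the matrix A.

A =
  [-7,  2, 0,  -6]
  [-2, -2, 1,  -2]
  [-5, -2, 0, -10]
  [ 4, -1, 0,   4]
J_3(-2) ⊕ J_1(1)

The characteristic polynomial is
  det(x·I − A) = x^4 + 5*x^3 + 6*x^2 - 4*x - 8 = (x - 1)*(x + 2)^3

Eigenvalues and multiplicities (the geometric multiplicity of λ is n − rank(A − λI), which equals the number of Jordan blocks for λ):
  λ = -2: algebraic multiplicity = 3, geometric multiplicity = 1
  λ = 1: algebraic multiplicity = 1, geometric multiplicity = 1

Determining the block sizes for each eigenvalue:
  λ = -2: one block (gm = 1), so the single block has size am = 3 → block sizes [3]
  λ = 1: one block (gm = 1), so the single block has size am = 1 → block sizes [1]

Assembling the blocks gives a Jordan form
J =
  [-2,  1,  0, 0]
  [ 0, -2,  1, 0]
  [ 0,  0, -2, 0]
  [ 0,  0,  0, 1]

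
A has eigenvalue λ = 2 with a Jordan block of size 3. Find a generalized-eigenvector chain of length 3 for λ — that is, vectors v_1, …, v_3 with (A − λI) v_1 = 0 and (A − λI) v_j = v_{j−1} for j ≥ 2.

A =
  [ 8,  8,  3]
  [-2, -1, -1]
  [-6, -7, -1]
A Jordan chain for λ = 2 of length 3:
v_1 = (2, 0, -4)ᵀ
v_2 = (6, -2, -6)ᵀ
v_3 = (1, 0, 0)ᵀ

Let N = A − (2)·I. We want v_3 with N^3 v_3 = 0 but N^2 v_3 ≠ 0; then v_{j-1} := N · v_j for j = 3, …, 2.

Pick v_3 = (1, 0, 0)ᵀ.
Then v_2 = N · v_3 = (6, -2, -6)ᵀ.
Then v_1 = N · v_2 = (2, 0, -4)ᵀ.

Sanity check: (A − (2)·I) v_1 = (0, 0, 0)ᵀ = 0. ✓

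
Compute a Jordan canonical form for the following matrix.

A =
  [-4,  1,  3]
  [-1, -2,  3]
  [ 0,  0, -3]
J_2(-3) ⊕ J_1(-3)

The characteristic polynomial is
  det(x·I − A) = x^3 + 9*x^2 + 27*x + 27 = (x + 3)^3

Eigenvalues and multiplicities (the geometric multiplicity of λ is n − rank(A − λI), which equals the number of Jordan blocks for λ):
  λ = -3: algebraic multiplicity = 3, geometric multiplicity = 2

Determining the block sizes for each eigenvalue:
  λ = -3: 2 blocks summing to 3 forces exactly one block of size 2 and the rest size 1 → block sizes [2, 1]

Assembling the blocks gives a Jordan form
J =
  [-3,  1,  0]
  [ 0, -3,  0]
  [ 0,  0, -3]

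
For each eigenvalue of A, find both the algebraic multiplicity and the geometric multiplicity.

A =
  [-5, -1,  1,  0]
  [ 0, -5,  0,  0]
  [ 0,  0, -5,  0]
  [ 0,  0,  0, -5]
λ = -5: alg = 4, geom = 3

Step 1 — factor the characteristic polynomial to read off the algebraic multiplicities:
  χ_A(x) = (x + 5)^4

Step 2 — compute geometric multiplicities via the rank-nullity identity g(λ) = n − rank(A − λI):
  rank(A − (-5)·I) = 1, so dim ker(A − (-5)·I) = n − 1 = 3

Summary:
  λ = -5: algebraic multiplicity = 4, geometric multiplicity = 3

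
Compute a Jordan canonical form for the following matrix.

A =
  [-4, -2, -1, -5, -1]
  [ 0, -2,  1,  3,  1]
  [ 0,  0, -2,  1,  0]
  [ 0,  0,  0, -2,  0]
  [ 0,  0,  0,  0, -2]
J_1(-4) ⊕ J_3(-2) ⊕ J_1(-2)

The characteristic polynomial is
  det(x·I − A) = x^5 + 12*x^4 + 56*x^3 + 128*x^2 + 144*x + 64 = (x + 2)^4*(x + 4)

Eigenvalues and multiplicities (the geometric multiplicity of λ is n − rank(A − λI), which equals the number of Jordan blocks for λ):
  λ = -4: algebraic multiplicity = 1, geometric multiplicity = 1
  λ = -2: algebraic multiplicity = 4, geometric multiplicity = 2

Determining the block sizes for each eigenvalue:
  λ = -4: one block (gm = 1), so the single block has size am = 1 → block sizes [1]
  λ = -2: with am = 4 and gm = 2, the partition is not yet determined (e.g. several partitions of 4 into 2 parts exist). Let N = A − (-2)·I. Computing rank(N^1) = 3, rank(N^2) = 2, rank(N^3) = 1; the number of blocks of size ≥ j is rank(N^{j−1}) − rank(N^j), giving [2, 1, 1]. So we have 1 block(s) of size 3, 1 block(s) of size 1 → block sizes [3, 1]

Assembling the blocks gives a Jordan form
J =
  [-4,  0,  0,  0,  0]
  [ 0, -2,  1,  0,  0]
  [ 0,  0, -2,  1,  0]
  [ 0,  0,  0, -2,  0]
  [ 0,  0,  0,  0, -2]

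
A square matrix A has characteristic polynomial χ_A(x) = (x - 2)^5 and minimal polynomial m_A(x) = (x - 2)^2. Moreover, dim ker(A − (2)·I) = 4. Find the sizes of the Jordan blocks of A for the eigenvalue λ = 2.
Block sizes for λ = 2: [2, 1, 1, 1]

Step 1 — from the characteristic polynomial, algebraic multiplicity of λ = 2 is 5. From dim ker(A − (2)·I) = 4, there are exactly 4 Jordan blocks for λ = 2.
Step 2 — from the minimal polynomial, the factor (x − 2)^2 tells us the largest block for λ = 2 has size 2.
Step 3 — with total size 5, 4 blocks, and largest block 2, the block sizes (in nonincreasing order) are [2, 1, 1, 1].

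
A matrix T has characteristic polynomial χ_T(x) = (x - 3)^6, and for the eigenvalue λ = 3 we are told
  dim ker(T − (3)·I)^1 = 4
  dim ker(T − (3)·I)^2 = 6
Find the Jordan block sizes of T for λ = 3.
Block sizes for λ = 3: [2, 2, 1, 1]

From the dimensions of kernels of powers, the number of Jordan blocks of size at least j is d_j − d_{j−1} where d_j = dim ker(N^j) (with d_0 = 0). Computing the differences gives [4, 2].
The number of blocks of size exactly k is (#blocks of size ≥ k) − (#blocks of size ≥ k + 1), so the partition is: 2 block(s) of size 1, 2 block(s) of size 2.
In nonincreasing order the block sizes are [2, 2, 1, 1].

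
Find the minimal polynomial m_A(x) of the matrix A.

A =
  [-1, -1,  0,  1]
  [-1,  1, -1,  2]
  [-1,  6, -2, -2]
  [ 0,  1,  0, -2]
x^3 + 3*x^2 + 3*x + 1

The characteristic polynomial is χ_A(x) = (x + 1)^4, so the eigenvalues are known. The minimal polynomial is
  m_A(x) = Π_λ (x − λ)^{k_λ}
where k_λ is the size of the *largest* Jordan block for λ (equivalently, the smallest k with (A − λI)^k v = 0 for every generalised eigenvector v of λ).

  λ = -1: largest Jordan block has size 3, contributing (x + 1)^3

So m_A(x) = (x + 1)^3 = x^3 + 3*x^2 + 3*x + 1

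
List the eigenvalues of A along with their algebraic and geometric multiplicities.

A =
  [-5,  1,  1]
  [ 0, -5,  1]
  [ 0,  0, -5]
λ = -5: alg = 3, geom = 1

Step 1 — factor the characteristic polynomial to read off the algebraic multiplicities:
  χ_A(x) = (x + 5)^3

Step 2 — compute geometric multiplicities via the rank-nullity identity g(λ) = n − rank(A − λI):
  rank(A − (-5)·I) = 2, so dim ker(A − (-5)·I) = n − 2 = 1

Summary:
  λ = -5: algebraic multiplicity = 3, geometric multiplicity = 1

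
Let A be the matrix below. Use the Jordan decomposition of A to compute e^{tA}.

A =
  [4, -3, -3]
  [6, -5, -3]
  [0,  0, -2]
e^{tA} =
  [2*exp(t) - exp(-2*t), -exp(t) + exp(-2*t), -exp(t) + exp(-2*t)]
  [2*exp(t) - 2*exp(-2*t), -exp(t) + 2*exp(-2*t), -exp(t) + exp(-2*t)]
  [0, 0, exp(-2*t)]

Strategy: write A = P · J · P⁻¹ where J is a Jordan canonical form, so e^{tA} = P · e^{tJ} · P⁻¹, and e^{tJ} can be computed block-by-block.

A has Jordan form
J =
  [-2,  0, 0]
  [ 0, -2, 0]
  [ 0,  0, 1]
(up to reordering of blocks).

Per-block formulas:
  For a 1×1 block at λ = -2: exp(t · [-2]) = [e^(-2t)].
  For a 1×1 block at λ = 1: exp(t · [1]) = [e^(1t)].

After assembling e^{tJ} and conjugating by P, we get:

e^{tA} =
  [2*exp(t) - exp(-2*t), -exp(t) + exp(-2*t), -exp(t) + exp(-2*t)]
  [2*exp(t) - 2*exp(-2*t), -exp(t) + 2*exp(-2*t), -exp(t) + exp(-2*t)]
  [0, 0, exp(-2*t)]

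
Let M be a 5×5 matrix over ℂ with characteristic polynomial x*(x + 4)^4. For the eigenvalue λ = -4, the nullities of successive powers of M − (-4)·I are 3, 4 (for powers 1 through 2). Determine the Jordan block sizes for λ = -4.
Block sizes for λ = -4: [2, 1, 1]

From the dimensions of kernels of powers, the number of Jordan blocks of size at least j is d_j − d_{j−1} where d_j = dim ker(N^j) (with d_0 = 0). Computing the differences gives [3, 1].
The number of blocks of size exactly k is (#blocks of size ≥ k) − (#blocks of size ≥ k + 1), so the partition is: 2 block(s) of size 1, 1 block(s) of size 2.
In nonincreasing order the block sizes are [2, 1, 1].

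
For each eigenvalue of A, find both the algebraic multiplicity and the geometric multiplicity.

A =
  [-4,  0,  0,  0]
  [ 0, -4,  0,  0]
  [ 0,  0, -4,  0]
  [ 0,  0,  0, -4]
λ = -4: alg = 4, geom = 4

Step 1 — factor the characteristic polynomial to read off the algebraic multiplicities:
  χ_A(x) = (x + 4)^4

Step 2 — compute geometric multiplicities via the rank-nullity identity g(λ) = n − rank(A − λI):
  rank(A − (-4)·I) = 0, so dim ker(A − (-4)·I) = n − 0 = 4

Summary:
  λ = -4: algebraic multiplicity = 4, geometric multiplicity = 4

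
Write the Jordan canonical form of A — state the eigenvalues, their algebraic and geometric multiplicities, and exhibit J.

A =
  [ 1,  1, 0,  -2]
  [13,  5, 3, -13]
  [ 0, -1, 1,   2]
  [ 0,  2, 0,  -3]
J_3(1) ⊕ J_1(1)

The characteristic polynomial is
  det(x·I − A) = x^4 - 4*x^3 + 6*x^2 - 4*x + 1 = (x - 1)^4

Eigenvalues and multiplicities (the geometric multiplicity of λ is n − rank(A − λI), which equals the number of Jordan blocks for λ):
  λ = 1: algebraic multiplicity = 4, geometric multiplicity = 2

Determining the block sizes for each eigenvalue:
  λ = 1: with am = 4 and gm = 2, the partition is not yet determined (e.g. several partitions of 4 into 2 parts exist). Let N = A − (1)·I. Computing rank(N^1) = 2, rank(N^2) = 1, rank(N^3) = 0; the number of blocks of size ≥ j is rank(N^{j−1}) − rank(N^j), giving [2, 1, 1]. So we have 1 block(s) of size 3, 1 block(s) of size 1 → block sizes [3, 1]

Assembling the blocks gives a Jordan form
J =
  [1, 1, 0, 0]
  [0, 1, 1, 0]
  [0, 0, 1, 0]
  [0, 0, 0, 1]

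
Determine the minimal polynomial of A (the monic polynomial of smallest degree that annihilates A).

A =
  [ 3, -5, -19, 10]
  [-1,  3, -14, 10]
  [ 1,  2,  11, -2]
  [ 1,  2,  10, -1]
x^4 - 16*x^3 + 90*x^2 - 200*x + 125

The characteristic polynomial is χ_A(x) = (x - 5)^3*(x - 1), so the eigenvalues are known. The minimal polynomial is
  m_A(x) = Π_λ (x − λ)^{k_λ}
where k_λ is the size of the *largest* Jordan block for λ (equivalently, the smallest k with (A − λI)^k v = 0 for every generalised eigenvector v of λ).

  λ = 1: largest Jordan block has size 1, contributing (x − 1)
  λ = 5: largest Jordan block has size 3, contributing (x − 5)^3

So m_A(x) = (x - 5)^3*(x - 1) = x^4 - 16*x^3 + 90*x^2 - 200*x + 125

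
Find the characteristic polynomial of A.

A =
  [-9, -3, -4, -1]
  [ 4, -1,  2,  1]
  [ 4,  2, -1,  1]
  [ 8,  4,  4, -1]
x^4 + 12*x^3 + 54*x^2 + 108*x + 81

Expanding det(x·I − A) (e.g. by cofactor expansion or by noting that A is similar to its Jordan form J, which has the same characteristic polynomial as A) gives
  χ_A(x) = x^4 + 12*x^3 + 54*x^2 + 108*x + 81
which factors as (x + 3)^4. The eigenvalues (with algebraic multiplicities) are λ = -3 with multiplicity 4.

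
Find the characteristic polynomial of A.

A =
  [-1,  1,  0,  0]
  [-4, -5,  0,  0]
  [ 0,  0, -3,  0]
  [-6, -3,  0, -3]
x^4 + 12*x^3 + 54*x^2 + 108*x + 81

Expanding det(x·I − A) (e.g. by cofactor expansion or by noting that A is similar to its Jordan form J, which has the same characteristic polynomial as A) gives
  χ_A(x) = x^4 + 12*x^3 + 54*x^2 + 108*x + 81
which factors as (x + 3)^4. The eigenvalues (with algebraic multiplicities) are λ = -3 with multiplicity 4.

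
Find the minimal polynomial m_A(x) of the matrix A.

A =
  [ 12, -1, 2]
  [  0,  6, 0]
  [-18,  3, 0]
x^2 - 12*x + 36

The characteristic polynomial is χ_A(x) = (x - 6)^3, so the eigenvalues are known. The minimal polynomial is
  m_A(x) = Π_λ (x − λ)^{k_λ}
where k_λ is the size of the *largest* Jordan block for λ (equivalently, the smallest k with (A − λI)^k v = 0 for every generalised eigenvector v of λ).

  λ = 6: largest Jordan block has size 2, contributing (x − 6)^2

So m_A(x) = (x - 6)^2 = x^2 - 12*x + 36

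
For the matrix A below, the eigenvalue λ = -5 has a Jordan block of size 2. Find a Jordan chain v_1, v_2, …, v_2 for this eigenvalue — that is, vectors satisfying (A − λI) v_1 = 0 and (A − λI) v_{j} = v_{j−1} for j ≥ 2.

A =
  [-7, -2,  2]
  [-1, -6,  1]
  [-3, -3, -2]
A Jordan chain for λ = -5 of length 2:
v_1 = (-2, -1, -3)ᵀ
v_2 = (1, 0, 0)ᵀ

Let N = A − (-5)·I. We want v_2 with N^2 v_2 = 0 but N^1 v_2 ≠ 0; then v_{j-1} := N · v_j for j = 2, …, 2.

Pick v_2 = (1, 0, 0)ᵀ.
Then v_1 = N · v_2 = (-2, -1, -3)ᵀ.

Sanity check: (A − (-5)·I) v_1 = (0, 0, 0)ᵀ = 0. ✓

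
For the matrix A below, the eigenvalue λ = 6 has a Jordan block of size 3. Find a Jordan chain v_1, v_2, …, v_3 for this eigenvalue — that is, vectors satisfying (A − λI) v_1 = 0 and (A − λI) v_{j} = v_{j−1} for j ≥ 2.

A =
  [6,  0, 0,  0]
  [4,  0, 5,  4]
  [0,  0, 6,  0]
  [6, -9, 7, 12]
A Jordan chain for λ = 6 of length 3:
v_1 = (0, -2, 0, -3)ᵀ
v_2 = (0, 5, 0, 7)ᵀ
v_3 = (0, 0, 1, 0)ᵀ

Let N = A − (6)·I. We want v_3 with N^3 v_3 = 0 but N^2 v_3 ≠ 0; then v_{j-1} := N · v_j for j = 3, …, 2.

Pick v_3 = (0, 0, 1, 0)ᵀ.
Then v_2 = N · v_3 = (0, 5, 0, 7)ᵀ.
Then v_1 = N · v_2 = (0, -2, 0, -3)ᵀ.

Sanity check: (A − (6)·I) v_1 = (0, 0, 0, 0)ᵀ = 0. ✓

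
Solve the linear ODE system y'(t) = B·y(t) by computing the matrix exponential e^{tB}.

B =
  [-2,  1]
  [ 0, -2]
e^{tB} =
  [exp(-2*t), t*exp(-2*t)]
  [0, exp(-2*t)]

Strategy: write B = P · J · P⁻¹ where J is a Jordan canonical form, so e^{tB} = P · e^{tJ} · P⁻¹, and e^{tJ} can be computed block-by-block.

B has Jordan form
J =
  [-2,  1]
  [ 0, -2]
(up to reordering of blocks).

Per-block formulas:
  For a 2×2 Jordan block J_2(-2): exp(t · J_2(-2)) = e^(-2t)·(I + t·N), where N is the 2×2 nilpotent shift.

After assembling e^{tJ} and conjugating by P, we get:

e^{tB} =
  [exp(-2*t), t*exp(-2*t)]
  [0, exp(-2*t)]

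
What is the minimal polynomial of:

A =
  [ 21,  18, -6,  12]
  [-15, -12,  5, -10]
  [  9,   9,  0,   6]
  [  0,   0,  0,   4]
x^3 - 10*x^2 + 33*x - 36

The characteristic polynomial is χ_A(x) = (x - 4)*(x - 3)^3, so the eigenvalues are known. The minimal polynomial is
  m_A(x) = Π_λ (x − λ)^{k_λ}
where k_λ is the size of the *largest* Jordan block for λ (equivalently, the smallest k with (A − λI)^k v = 0 for every generalised eigenvector v of λ).

  λ = 3: largest Jordan block has size 2, contributing (x − 3)^2
  λ = 4: largest Jordan block has size 1, contributing (x − 4)

So m_A(x) = (x - 4)*(x - 3)^2 = x^3 - 10*x^2 + 33*x - 36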